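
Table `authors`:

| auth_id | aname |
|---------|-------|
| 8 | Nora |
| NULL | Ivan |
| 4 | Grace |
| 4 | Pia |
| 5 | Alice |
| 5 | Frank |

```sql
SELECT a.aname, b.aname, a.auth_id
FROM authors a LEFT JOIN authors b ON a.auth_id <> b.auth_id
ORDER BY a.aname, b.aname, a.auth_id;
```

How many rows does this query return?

17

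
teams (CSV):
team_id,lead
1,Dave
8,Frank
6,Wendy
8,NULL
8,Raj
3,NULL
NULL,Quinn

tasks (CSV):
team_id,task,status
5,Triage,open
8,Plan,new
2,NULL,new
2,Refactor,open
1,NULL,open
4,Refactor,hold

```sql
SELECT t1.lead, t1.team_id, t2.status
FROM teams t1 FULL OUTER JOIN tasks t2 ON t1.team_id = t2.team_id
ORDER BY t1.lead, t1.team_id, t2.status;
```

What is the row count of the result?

11

FULL OUTER JOIN keeps every row from both sides; unmatched rows get NULL for the other side's columns.
Matching on t1.team_id = t2.team_id. A NULL in a compared column never satisfies the condition.
- t1[0] team_id=1 → 1 match(es) in t2 → 1 row(s).
- t1[1] team_id=8 → 1 match(es) in t2 → 1 row(s).
- t1[2] team_id=6 → no match; kept with NULLs on the t2 side.
- t1[3] team_id=8 → 1 match(es) in t2 → 1 row(s).
- t1[4] team_id=8 → 1 match(es) in t2 → 1 row(s).
- t1[5] team_id=3 → no match; kept with NULLs on the t2 side.
- t1[6] team_id=NULL → no match; kept with NULLs on the t2 side.
- 4 t2 row(s) had no t1 match → kept, t1 columns NULL.
Total: 4 matched + 7 padded = 11 rows.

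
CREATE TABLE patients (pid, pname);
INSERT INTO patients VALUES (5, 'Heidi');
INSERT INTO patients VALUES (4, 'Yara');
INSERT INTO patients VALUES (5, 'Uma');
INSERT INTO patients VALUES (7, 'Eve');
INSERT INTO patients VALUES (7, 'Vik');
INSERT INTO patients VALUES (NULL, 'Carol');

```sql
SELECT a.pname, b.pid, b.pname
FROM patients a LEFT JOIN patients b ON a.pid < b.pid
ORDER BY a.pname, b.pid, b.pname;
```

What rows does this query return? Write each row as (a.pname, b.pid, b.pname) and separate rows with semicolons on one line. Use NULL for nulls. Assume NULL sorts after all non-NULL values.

(Carol, NULL, NULL); (Eve, NULL, NULL); (Heidi, 7, Eve); (Heidi, 7, Vik); (Uma, 7, Eve); (Uma, 7, Vik); (Vik, NULL, NULL); (Yara, 5, Heidi); (Yara, 5, Uma); (Yara, 7, Eve); (Yara, 7, Vik)

LEFT JOIN keeps every row from `patients a`; unmatched rows get NULL for `patients b`'s columns.
Matching on a.pid < b.pid. A NULL in a compared column never satisfies the condition.
Matched pairs: 8; unmatched a rows kept: 3.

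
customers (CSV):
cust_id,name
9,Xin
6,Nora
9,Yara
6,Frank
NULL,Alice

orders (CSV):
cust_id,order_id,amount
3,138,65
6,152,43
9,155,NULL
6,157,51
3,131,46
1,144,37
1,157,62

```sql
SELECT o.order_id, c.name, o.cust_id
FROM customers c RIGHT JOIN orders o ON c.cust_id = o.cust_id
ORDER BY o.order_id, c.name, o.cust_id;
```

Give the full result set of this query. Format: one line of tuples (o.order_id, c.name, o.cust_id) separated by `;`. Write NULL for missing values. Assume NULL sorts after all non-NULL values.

(131, NULL, 3); (138, NULL, 3); (144, NULL, 1); (152, Frank, 6); (152, Nora, 6); (155, Xin, 9); (155, Yara, 9); (157, Frank, 6); (157, Nora, 6); (157, NULL, 1)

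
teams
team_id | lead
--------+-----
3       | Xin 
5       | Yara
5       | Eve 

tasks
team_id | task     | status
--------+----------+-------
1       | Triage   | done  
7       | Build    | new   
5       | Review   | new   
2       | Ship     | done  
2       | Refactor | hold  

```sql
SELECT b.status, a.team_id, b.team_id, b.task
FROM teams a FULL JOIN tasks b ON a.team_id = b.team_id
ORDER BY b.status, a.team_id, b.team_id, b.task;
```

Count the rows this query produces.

FULL OUTER JOIN keeps every row from both sides; unmatched rows get NULL for the other side's columns.
Matching on a.team_id = b.team_id.
Matched pairs: 2; unmatched a rows kept: 1; unmatched b rows kept: 4.
Total: 2 matched + 5 padded = 7 rows.

7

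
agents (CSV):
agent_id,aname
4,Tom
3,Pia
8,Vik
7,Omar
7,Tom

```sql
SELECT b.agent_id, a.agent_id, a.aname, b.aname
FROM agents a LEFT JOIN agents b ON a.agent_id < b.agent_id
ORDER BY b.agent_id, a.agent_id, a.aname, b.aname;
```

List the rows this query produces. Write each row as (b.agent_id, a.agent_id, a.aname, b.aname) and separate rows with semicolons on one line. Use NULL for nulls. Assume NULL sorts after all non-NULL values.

(4, 3, Pia, Tom); (7, 3, Pia, Omar); (7, 3, Pia, Tom); (7, 4, Tom, Omar); (7, 4, Tom, Tom); (8, 3, Pia, Vik); (8, 4, Tom, Vik); (8, 7, Omar, Vik); (8, 7, Tom, Vik); (NULL, 8, Vik, NULL)

LEFT JOIN keeps every row from `agents a`; unmatched rows get NULL for `agents b`'s columns.
Matching on a.agent_id < b.agent_id.
Matched pairs: 9; unmatched a rows kept: 1.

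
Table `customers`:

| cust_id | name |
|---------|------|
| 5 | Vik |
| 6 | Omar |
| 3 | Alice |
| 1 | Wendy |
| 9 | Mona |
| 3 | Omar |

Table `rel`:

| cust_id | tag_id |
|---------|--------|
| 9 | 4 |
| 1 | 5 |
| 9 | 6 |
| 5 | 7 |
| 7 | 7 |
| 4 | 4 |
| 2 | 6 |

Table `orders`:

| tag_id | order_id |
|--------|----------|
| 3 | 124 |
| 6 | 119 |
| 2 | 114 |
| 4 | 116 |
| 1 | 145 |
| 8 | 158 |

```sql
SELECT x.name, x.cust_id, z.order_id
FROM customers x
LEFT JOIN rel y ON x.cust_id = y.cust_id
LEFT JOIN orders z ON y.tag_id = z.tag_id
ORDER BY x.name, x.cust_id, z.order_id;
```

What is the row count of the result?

7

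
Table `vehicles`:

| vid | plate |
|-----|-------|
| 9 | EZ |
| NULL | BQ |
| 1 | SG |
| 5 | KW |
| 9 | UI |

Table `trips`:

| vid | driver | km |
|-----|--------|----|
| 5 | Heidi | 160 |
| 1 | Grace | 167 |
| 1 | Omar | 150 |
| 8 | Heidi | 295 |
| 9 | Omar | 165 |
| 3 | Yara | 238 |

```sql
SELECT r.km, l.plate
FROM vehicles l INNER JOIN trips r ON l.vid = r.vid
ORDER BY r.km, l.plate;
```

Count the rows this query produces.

5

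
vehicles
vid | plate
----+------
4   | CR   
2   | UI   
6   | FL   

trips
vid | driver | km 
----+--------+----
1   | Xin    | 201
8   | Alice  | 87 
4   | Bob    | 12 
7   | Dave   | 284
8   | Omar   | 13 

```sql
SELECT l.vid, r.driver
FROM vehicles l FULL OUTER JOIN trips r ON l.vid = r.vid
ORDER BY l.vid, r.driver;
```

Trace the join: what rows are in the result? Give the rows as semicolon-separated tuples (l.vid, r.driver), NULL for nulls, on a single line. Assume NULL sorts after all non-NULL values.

FULL OUTER JOIN keeps every row from both sides; unmatched rows get NULL for the other side's columns.
Matching on l.vid = r.vid.
Matched pairs: 1; unmatched l rows kept: 2; unmatched r rows kept: 4.

(2, NULL); (4, Bob); (6, NULL); (NULL, Alice); (NULL, Dave); (NULL, Omar); (NULL, Xin)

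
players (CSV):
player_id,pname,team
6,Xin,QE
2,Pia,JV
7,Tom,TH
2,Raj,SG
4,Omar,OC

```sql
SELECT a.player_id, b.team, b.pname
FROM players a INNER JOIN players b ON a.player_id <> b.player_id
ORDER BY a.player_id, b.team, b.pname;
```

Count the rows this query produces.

18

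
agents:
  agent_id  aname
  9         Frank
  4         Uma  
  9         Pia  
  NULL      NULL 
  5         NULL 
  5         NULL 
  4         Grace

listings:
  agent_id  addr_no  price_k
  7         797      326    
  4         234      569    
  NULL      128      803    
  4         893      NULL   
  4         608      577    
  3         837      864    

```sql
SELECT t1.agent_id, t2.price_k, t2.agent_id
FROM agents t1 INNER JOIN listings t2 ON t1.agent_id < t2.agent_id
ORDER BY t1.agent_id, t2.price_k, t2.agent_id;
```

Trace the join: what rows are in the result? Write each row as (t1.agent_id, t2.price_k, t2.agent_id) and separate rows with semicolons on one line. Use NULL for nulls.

(4, 326, 7); (4, 326, 7); (5, 326, 7); (5, 326, 7)

INNER JOIN keeps only pairs where the ON condition holds.
Matching on t1.agent_id < t2.agent_id. A NULL in a compared column never satisfies the condition.
- agent_id=9: no matching t2 row, dropped.
- agent_id=4: 1 matching t2 row(s), so 1 row(s) emitted.
- agent_id=9: no matching t2 row, dropped.
- agent_id=NULL: no matching t2 row, dropped.
- agent_id=5: 1 matching t2 row(s), so 1 row(s) emitted.
- agent_id=5: 1 matching t2 row(s), so 1 row(s) emitted.
- agent_id=4: 1 matching t2 row(s), so 1 row(s) emitted.
After projecting and ordering:
t1.agent_id | t2.price_k | t2.agent_id
4 | 326 | 7
4 | 326 | 7
5 | 326 | 7
5 | 326 | 7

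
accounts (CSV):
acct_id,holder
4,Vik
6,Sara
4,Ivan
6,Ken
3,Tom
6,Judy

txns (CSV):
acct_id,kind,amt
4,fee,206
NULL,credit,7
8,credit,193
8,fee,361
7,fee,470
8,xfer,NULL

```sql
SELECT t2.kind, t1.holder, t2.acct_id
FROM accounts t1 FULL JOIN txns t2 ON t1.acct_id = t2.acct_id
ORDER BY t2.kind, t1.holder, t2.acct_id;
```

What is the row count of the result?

FULL OUTER JOIN keeps every row from both sides; unmatched rows get NULL for the other side's columns.
Matching on t1.acct_id = t2.acct_id. A NULL in a compared column never satisfies the condition.
- acct_id=4: 1 matching t2 row(s), so 1 row(s) emitted.
- acct_id=6: no t2 row matches, row kept with t2 columns NULL.
- acct_id=4: 1 matching t2 row(s), so 1 row(s) emitted.
- acct_id=6: no t2 row matches, row kept with t2 columns NULL.
- acct_id=3: no t2 row matches, row kept with t2 columns NULL.
- acct_id=6: no t2 row matches, row kept with t2 columns NULL.
- 5 t2 row(s) had no t1 match → kept, t1 columns NULL.
Total: 2 matched + 9 padded = 11 rows.

11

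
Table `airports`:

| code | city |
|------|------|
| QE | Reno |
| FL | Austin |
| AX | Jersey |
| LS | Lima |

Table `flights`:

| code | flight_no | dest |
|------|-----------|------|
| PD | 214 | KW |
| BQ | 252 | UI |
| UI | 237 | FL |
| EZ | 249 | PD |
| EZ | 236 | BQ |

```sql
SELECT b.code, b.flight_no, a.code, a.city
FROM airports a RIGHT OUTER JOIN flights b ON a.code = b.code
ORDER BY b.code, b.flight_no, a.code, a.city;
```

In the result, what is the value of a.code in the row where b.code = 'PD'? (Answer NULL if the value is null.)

RIGHT JOIN keeps every row from `flights`; unmatched rows get NULL for `airports`'s columns.
Matching on a.code = b.code.
- code=QE: no matching b row.
- code=FL: no matching b row.
- code=AX: no matching b row.
- code=LS: no matching b row.
- 5 b row(s) had no a match → kept, a columns NULL.

NULL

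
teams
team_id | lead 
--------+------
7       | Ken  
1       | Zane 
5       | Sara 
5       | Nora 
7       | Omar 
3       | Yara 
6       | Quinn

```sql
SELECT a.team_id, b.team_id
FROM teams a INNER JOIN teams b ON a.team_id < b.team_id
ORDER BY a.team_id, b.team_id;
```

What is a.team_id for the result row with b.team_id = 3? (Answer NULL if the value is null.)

1

INNER JOIN keeps only pairs where the ON condition holds.
Matching on a.team_id < b.team_id.
Matched pairs: 19.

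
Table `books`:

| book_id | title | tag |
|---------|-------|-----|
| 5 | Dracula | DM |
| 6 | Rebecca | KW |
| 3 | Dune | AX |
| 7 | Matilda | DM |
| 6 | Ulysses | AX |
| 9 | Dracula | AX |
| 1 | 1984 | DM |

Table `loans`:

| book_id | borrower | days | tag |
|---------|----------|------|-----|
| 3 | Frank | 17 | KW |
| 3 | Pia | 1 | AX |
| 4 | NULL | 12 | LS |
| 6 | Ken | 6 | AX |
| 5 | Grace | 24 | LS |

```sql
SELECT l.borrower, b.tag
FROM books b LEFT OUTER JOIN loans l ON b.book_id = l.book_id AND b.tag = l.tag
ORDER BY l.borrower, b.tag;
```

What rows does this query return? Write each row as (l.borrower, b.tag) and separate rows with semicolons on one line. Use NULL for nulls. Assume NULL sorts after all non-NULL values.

(Ken, AX); (Pia, AX); (NULL, AX); (NULL, DM); (NULL, DM); (NULL, DM); (NULL, KW)

LEFT JOIN keeps every row from `books`; unmatched rows get NULL for `loans`'s columns.
Matching on b.book_id = l.book_id AND b.tag = l.tag.
- b (book_id=5, tag=DM) has no partner → padded with NULL.
- b (book_id=6, tag=KW) has no partner → padded with NULL.
- b (book_id=3, tag=AX) pairs with 1 row(s) of l.
- b (book_id=7, tag=DM) has no partner → padded with NULL.
- b (book_id=6, tag=AX) pairs with 1 row(s) of l.
- b (book_id=9, tag=AX) has no partner → padded with NULL.
- b (book_id=1, tag=DM) has no partner → padded with NULL.
After projecting and ordering:
l.borrower | b.tag
Ken | AX
Pia | AX
NULL | AX
NULL | DM
NULL | DM
NULL | DM
NULL | KW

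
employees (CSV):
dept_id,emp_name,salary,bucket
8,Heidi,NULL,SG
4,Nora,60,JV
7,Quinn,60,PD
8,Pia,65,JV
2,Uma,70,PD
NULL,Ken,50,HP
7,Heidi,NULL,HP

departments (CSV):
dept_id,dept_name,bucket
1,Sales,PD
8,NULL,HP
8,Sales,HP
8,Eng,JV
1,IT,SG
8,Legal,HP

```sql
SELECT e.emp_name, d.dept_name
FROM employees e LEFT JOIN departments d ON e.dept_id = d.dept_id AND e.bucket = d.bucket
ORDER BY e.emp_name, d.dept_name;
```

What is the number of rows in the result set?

7

LEFT JOIN keeps every row from `employees`; unmatched rows get NULL for `departments`'s columns.
Matching on e.dept_id = d.dept_id AND e.bucket = d.bucket. A NULL in a compared column never satisfies the condition.
Matched pairs: 1; unmatched e rows kept: 6.
Total: 1 matched + 6 padded = 7 rows.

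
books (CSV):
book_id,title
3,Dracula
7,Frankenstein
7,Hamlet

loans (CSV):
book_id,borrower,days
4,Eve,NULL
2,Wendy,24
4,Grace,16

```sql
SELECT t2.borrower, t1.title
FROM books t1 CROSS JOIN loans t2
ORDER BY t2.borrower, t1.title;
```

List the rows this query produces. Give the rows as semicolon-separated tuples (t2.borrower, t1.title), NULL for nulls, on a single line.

CROSS JOIN pairs every row of `books` with every row of `loans`: 3 × 3 = 9 rows.
After projecting and ordering:
t2.borrower | t1.title
Eve | Dracula
Eve | Frankenstein
Eve | Hamlet
Grace | Dracula
Grace | Frankenstein
Grace | Hamlet
Wendy | Dracula
Wendy | Frankenstein
Wendy | Hamlet

(Eve, Dracula); (Eve, Frankenstein); (Eve, Hamlet); (Grace, Dracula); (Grace, Frankenstein); (Grace, Hamlet); (Wendy, Dracula); (Wendy, Frankenstein); (Wendy, Hamlet)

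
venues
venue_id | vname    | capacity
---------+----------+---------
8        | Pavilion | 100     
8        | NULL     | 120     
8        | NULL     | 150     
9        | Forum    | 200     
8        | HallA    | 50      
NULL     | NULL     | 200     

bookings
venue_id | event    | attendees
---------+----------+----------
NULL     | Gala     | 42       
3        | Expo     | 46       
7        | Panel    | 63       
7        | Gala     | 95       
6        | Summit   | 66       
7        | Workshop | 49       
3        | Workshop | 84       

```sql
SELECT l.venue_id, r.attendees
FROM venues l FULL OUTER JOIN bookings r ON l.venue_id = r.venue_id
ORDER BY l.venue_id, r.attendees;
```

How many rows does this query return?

13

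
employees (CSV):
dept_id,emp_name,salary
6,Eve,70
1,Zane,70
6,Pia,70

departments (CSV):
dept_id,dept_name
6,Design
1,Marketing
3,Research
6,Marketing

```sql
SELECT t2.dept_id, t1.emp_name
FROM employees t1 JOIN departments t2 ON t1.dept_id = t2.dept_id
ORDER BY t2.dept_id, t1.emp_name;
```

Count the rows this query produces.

INNER JOIN keeps only pairs where the ON condition holds.
Matching on t1.dept_id = t2.dept_id.
Matched pairs: 5.
Total: 5 rows.

5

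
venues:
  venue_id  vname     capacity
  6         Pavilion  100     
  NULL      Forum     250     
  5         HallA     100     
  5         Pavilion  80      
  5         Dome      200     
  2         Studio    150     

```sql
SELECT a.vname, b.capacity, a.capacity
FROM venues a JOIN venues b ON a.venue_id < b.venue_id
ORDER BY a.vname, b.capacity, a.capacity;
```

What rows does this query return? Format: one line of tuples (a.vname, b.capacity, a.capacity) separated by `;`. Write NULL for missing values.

(Dome, 100, 200); (HallA, 100, 100); (Pavilion, 100, 80); (Studio, 80, 150); (Studio, 100, 150); (Studio, 100, 150); (Studio, 200, 150)

INNER JOIN keeps only pairs where the ON condition holds.
Matching on a.venue_id < b.venue_id. A NULL in a compared column never satisfies the condition.
Matched pairs: 7.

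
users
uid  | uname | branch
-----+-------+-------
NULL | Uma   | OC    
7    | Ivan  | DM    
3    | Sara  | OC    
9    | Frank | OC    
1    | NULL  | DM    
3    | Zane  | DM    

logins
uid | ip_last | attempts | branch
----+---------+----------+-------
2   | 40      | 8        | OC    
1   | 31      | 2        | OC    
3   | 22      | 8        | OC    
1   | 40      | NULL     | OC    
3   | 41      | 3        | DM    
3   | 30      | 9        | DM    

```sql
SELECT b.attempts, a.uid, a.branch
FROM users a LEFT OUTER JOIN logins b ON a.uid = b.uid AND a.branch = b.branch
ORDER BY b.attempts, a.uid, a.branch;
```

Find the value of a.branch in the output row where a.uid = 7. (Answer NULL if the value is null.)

DM

LEFT JOIN keeps every row from `users`; unmatched rows get NULL for `logins`'s columns.
Matching on a.uid = b.uid AND a.branch = b.branch. A NULL in a compared column never satisfies the condition.
- a[0] uid=NULL, branch=OC → no match; kept with NULLs on the b side.
- a[1] uid=7, branch=DM → no match; kept with NULLs on the b side.
- a[2] uid=3, branch=OC → 1 match(es) in b → 1 row(s).
- a[3] uid=9, branch=OC → no match; kept with NULLs on the b side.
- a[4] uid=1, branch=DM → no match; kept with NULLs on the b side.
- a[5] uid=3, branch=DM → 2 match(es) in b → 2 row(s).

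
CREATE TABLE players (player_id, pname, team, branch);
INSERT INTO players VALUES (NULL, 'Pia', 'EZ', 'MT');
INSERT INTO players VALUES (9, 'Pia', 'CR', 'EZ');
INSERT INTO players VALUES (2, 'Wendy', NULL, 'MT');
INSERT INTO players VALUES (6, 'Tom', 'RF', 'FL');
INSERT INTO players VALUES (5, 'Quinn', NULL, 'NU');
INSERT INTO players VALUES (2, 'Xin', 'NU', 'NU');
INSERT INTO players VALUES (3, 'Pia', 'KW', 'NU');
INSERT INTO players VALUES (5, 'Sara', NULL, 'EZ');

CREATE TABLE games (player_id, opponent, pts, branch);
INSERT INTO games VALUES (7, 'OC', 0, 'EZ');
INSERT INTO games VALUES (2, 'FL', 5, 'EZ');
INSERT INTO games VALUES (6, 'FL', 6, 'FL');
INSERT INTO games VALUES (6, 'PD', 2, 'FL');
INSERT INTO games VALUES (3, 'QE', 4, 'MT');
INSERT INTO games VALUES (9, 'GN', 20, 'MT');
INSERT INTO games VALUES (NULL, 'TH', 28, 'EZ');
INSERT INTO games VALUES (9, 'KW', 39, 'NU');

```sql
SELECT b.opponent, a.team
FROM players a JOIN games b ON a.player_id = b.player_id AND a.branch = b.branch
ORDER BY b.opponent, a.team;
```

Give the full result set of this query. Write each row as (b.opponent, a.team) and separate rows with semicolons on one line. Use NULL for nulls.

(FL, RF); (PD, RF)

INNER JOIN keeps only pairs where the ON condition holds.
Matching on a.player_id = b.player_id AND a.branch = b.branch. A NULL in a compared column never satisfies the condition.
- a row (player_id=NULL, branch=MT): no match → dropped.
- a row (player_id=9, branch=EZ): no match → dropped.
- a row (player_id=2, branch=MT): no match → dropped.
- a row (player_id=6, branch=FL): matches 2 b row(s) → 2 output row(s).
- a row (player_id=5, branch=NU): no match → dropped.
- a row (player_id=2, branch=NU): no match → dropped.
- a row (player_id=3, branch=NU): no match → dropped.
- a row (player_id=5, branch=EZ): no match → dropped.
After projecting and ordering:
b.opponent | a.team
FL | RF
PD | RF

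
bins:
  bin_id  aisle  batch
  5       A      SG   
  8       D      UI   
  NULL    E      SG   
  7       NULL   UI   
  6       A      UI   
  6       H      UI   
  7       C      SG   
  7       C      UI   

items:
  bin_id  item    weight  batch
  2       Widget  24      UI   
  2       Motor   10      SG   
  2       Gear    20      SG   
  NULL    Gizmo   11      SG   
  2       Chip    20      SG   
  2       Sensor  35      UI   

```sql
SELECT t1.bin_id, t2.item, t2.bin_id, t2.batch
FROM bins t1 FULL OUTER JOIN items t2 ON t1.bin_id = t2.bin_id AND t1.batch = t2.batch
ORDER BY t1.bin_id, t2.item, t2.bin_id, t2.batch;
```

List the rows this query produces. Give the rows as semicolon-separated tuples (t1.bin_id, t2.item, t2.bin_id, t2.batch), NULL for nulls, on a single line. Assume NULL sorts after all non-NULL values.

FULL OUTER JOIN keeps every row from both sides; unmatched rows get NULL for the other side's columns.
Matching on t1.bin_id = t2.bin_id AND t1.batch = t2.batch. A NULL in a compared column never satisfies the condition.
- bin_id=5, batch=SG: no t2 row matches, row kept with t2 columns NULL.
- bin_id=8, batch=UI: no t2 row matches, row kept with t2 columns NULL.
- bin_id=NULL, batch=SG: no t2 row matches, row kept with t2 columns NULL.
- bin_id=7, batch=UI: no t2 row matches, row kept with t2 columns NULL.
- bin_id=6, batch=UI: no t2 row matches, row kept with t2 columns NULL.
- bin_id=6, batch=UI: no t2 row matches, row kept with t2 columns NULL.
- bin_id=7, batch=SG: no t2 row matches, row kept with t2 columns NULL.
- bin_id=7, batch=UI: no t2 row matches, row kept with t2 columns NULL.
- 6 row(s) from t2 found no t1 partner → padded with NULL.

(5, NULL, NULL, NULL); (6, NULL, NULL, NULL); (6, NULL, NULL, NULL); (7, NULL, NULL, NULL); (7, NULL, NULL, NULL); (7, NULL, NULL, NULL); (8, NULL, NULL, NULL); (NULL, Chip, 2, SG); (NULL, Gear, 2, SG); (NULL, Gizmo, NULL, SG); (NULL, Motor, 2, SG); (NULL, Sensor, 2, UI); (NULL, Widget, 2, UI); (NULL, NULL, NULL, NULL)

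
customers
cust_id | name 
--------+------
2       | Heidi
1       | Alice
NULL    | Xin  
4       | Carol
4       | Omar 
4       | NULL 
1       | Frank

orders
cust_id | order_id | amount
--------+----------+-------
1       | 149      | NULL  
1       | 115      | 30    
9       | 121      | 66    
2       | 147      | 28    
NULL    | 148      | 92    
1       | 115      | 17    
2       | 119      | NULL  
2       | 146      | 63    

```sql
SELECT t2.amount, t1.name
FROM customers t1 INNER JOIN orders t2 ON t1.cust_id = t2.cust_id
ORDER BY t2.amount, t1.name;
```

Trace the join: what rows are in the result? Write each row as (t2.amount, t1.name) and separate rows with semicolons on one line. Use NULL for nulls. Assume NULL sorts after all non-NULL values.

(17, Alice); (17, Frank); (28, Heidi); (30, Alice); (30, Frank); (63, Heidi); (NULL, Alice); (NULL, Frank); (NULL, Heidi)

INNER JOIN keeps only pairs where the ON condition holds.
Matching on t1.cust_id = t2.cust_id. A NULL in a compared column never satisfies the condition.
- t1[0] cust_id=2 → 3 match(es) in t2 → 3 row(s).
- t1[1] cust_id=1 → 3 match(es) in t2 → 3 row(s).
- t1[2] cust_id=NULL → no match; dropped.
- t1[3] cust_id=4 → no match; dropped.
- t1[4] cust_id=4 → no match; dropped.
- t1[5] cust_id=4 → no match; dropped.
- t1[6] cust_id=1 → 3 match(es) in t2 → 3 row(s).
After projecting and ordering:
t2.amount | t1.name
17 | Alice
17 | Frank
28 | Heidi
30 | Alice
30 | Frank
63 | Heidi
NULL | Alice
NULL | Frank
NULL | Heidi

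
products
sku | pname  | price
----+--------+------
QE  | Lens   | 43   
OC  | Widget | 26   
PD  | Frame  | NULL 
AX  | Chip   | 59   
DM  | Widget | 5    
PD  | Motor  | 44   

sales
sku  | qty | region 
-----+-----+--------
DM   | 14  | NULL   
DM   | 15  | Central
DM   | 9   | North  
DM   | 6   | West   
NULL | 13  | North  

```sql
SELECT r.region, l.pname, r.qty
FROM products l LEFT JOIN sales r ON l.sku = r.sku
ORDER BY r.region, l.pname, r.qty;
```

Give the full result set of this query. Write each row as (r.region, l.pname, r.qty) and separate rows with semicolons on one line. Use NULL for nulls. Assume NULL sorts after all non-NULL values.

(Central, Widget, 15); (North, Widget, 9); (West, Widget, 6); (NULL, Chip, NULL); (NULL, Frame, NULL); (NULL, Lens, NULL); (NULL, Motor, NULL); (NULL, Widget, 14); (NULL, Widget, NULL)

LEFT JOIN keeps every row from `products`; unmatched rows get NULL for `sales`'s columns.
Matching on l.sku = r.sku. A NULL in a compared column never satisfies the condition.
Matched pairs: 4; unmatched l rows kept: 5.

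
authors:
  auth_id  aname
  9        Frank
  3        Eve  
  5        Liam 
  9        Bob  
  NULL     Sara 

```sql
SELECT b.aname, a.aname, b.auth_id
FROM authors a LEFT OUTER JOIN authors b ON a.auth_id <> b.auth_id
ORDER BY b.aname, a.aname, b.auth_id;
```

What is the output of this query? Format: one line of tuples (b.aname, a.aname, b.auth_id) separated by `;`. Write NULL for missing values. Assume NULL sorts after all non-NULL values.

LEFT JOIN keeps every row from `authors a`; unmatched rows get NULL for `authors b`'s columns.
Matching on a.auth_id <> b.auth_id. A NULL in a compared column never satisfies the condition.
Matched pairs: 10; unmatched a rows kept: 1.

(Bob, Eve, 9); (Bob, Liam, 9); (Eve, Bob, 3); (Eve, Frank, 3); (Eve, Liam, 3); (Frank, Eve, 9); (Frank, Liam, 9); (Liam, Bob, 5); (Liam, Eve, 5); (Liam, Frank, 5); (NULL, Sara, NULL)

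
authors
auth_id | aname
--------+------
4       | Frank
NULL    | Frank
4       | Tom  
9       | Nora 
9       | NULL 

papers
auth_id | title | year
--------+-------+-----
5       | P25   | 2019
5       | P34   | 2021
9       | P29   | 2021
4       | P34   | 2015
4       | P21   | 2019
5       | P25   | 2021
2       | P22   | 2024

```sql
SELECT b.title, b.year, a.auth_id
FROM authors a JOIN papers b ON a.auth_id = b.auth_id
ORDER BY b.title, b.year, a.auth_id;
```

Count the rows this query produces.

INNER JOIN keeps only pairs where the ON condition holds.
Matching on a.auth_id = b.auth_id. A NULL in a compared column never satisfies the condition.
Matched pairs: 6.
Total: 6 rows.

6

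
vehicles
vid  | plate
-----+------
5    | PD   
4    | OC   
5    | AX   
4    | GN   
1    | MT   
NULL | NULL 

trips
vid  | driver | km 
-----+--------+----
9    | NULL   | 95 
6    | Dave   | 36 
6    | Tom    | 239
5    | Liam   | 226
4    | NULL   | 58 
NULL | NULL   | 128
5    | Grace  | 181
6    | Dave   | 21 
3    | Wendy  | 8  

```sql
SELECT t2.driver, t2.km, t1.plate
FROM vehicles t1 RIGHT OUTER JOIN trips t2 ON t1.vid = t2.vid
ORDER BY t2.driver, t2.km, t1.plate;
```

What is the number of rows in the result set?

12

RIGHT JOIN keeps every row from `trips`; unmatched rows get NULL for `vehicles`'s columns.
Matching on t1.vid = t2.vid. A NULL in a compared column never satisfies the condition.
- t1 (vid=5) pairs with 2 row(s) of t2.
- t1 (vid=4) pairs with 1 row(s) of t2.
- t1 (vid=5) pairs with 2 row(s) of t2.
- t1 (vid=4) pairs with 1 row(s) of t2.
- t1 (vid=1) has no partner in t2.
- t1 (vid=NULL) has no partner in t2.
- 6 t2 row(s) had no t1 match → kept, t1 columns NULL.
Total: 6 matched + 6 padded = 12 rows.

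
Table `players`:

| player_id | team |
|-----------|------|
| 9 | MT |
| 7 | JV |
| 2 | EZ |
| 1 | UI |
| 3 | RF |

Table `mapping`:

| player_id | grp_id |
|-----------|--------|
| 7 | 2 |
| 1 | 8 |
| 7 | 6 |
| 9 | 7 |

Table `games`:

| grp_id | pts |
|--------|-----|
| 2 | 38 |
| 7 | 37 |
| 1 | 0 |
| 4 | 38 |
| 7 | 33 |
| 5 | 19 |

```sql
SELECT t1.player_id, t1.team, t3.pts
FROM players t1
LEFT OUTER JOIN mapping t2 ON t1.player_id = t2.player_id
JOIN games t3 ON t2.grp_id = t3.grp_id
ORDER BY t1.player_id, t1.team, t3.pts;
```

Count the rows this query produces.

3

Evaluate left to right. First `players t1 LEFT JOIN mapping t2` on player_id: 6 row(s).
Then INNER JOIN `games t3` on grp_id: keep only rows whose t2.grp_id appears in t3.
Result: 3 row(s).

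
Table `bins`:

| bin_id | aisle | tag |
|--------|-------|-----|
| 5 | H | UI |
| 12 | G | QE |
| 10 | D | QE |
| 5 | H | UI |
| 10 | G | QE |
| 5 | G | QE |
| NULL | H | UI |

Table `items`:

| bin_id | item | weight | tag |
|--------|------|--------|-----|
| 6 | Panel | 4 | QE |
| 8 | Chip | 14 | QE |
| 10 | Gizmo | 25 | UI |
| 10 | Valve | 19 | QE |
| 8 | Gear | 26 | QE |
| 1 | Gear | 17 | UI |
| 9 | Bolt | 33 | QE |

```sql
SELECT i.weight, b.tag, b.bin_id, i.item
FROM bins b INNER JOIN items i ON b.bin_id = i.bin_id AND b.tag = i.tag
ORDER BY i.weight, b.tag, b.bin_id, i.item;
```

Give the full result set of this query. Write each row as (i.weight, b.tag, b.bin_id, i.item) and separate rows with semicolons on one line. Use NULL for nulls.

(19, QE, 10, Valve); (19, QE, 10, Valve)

INNER JOIN keeps only pairs where the ON condition holds.
Matching on b.bin_id = i.bin_id AND b.tag = i.tag. A NULL in a compared column never satisfies the condition.
Matched pairs: 2.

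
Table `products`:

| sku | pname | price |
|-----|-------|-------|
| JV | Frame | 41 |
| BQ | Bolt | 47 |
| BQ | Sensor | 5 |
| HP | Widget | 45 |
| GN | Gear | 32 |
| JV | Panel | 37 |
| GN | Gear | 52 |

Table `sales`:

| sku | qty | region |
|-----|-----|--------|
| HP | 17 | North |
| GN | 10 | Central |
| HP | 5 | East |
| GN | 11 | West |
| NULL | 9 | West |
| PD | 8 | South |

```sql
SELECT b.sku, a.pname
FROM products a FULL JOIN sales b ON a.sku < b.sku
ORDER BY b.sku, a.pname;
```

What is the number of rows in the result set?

20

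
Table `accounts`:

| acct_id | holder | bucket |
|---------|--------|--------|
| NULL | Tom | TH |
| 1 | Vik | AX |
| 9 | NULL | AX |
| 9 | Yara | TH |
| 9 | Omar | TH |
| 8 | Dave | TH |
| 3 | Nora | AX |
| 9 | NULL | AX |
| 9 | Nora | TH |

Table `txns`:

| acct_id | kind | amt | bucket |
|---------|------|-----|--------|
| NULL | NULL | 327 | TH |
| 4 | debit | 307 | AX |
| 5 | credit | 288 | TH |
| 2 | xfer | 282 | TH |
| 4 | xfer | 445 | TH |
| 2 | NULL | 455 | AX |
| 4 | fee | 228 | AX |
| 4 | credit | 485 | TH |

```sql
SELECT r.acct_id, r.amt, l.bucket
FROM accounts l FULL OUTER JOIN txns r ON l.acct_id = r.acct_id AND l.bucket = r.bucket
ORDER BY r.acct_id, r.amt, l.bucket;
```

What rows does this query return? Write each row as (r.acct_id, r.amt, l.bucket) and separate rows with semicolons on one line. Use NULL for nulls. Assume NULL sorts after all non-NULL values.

FULL OUTER JOIN keeps every row from both sides; unmatched rows get NULL for the other side's columns.
Matching on l.acct_id = r.acct_id AND l.bucket = r.bucket. A NULL in a compared column never satisfies the condition.
- l[0] acct_id=NULL, bucket=TH → no match; kept with NULLs on the r side.
- l[1] acct_id=1, bucket=AX → no match; kept with NULLs on the r side.
- l[2] acct_id=9, bucket=AX → no match; kept with NULLs on the r side.
- l[3] acct_id=9, bucket=TH → no match; kept with NULLs on the r side.
- l[4] acct_id=9, bucket=TH → no match; kept with NULLs on the r side.
- l[5] acct_id=8, bucket=TH → no match; kept with NULLs on the r side.
- l[6] acct_id=3, bucket=AX → no match; kept with NULLs on the r side.
- l[7] acct_id=9, bucket=AX → no match; kept with NULLs on the r side.
- l[8] acct_id=9, bucket=TH → no match; kept with NULLs on the r side.
- plus 8 unmatched r row(s), each kept with NULL l columns.

(2, 282, NULL); (2, 455, NULL); (4, 228, NULL); (4, 307, NULL); (4, 445, NULL); (4, 485, NULL); (5, 288, NULL); (NULL, 327, NULL); (NULL, NULL, AX); (NULL, NULL, AX); (NULL, NULL, AX); (NULL, NULL, AX); (NULL, NULL, TH); (NULL, NULL, TH); (NULL, NULL, TH); (NULL, NULL, TH); (NULL, NULL, TH)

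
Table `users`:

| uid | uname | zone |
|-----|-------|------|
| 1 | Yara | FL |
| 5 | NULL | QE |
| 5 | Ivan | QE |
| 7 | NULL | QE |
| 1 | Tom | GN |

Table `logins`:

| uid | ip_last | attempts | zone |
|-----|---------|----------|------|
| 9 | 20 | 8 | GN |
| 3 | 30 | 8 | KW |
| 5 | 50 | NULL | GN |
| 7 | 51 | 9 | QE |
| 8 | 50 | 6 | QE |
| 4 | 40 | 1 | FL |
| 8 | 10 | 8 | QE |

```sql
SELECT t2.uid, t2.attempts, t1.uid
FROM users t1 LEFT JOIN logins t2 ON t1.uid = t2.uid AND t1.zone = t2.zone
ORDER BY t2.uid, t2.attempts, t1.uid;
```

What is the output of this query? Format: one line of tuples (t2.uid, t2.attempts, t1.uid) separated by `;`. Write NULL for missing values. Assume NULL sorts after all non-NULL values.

(7, 9, 7); (NULL, NULL, 1); (NULL, NULL, 1); (NULL, NULL, 5); (NULL, NULL, 5)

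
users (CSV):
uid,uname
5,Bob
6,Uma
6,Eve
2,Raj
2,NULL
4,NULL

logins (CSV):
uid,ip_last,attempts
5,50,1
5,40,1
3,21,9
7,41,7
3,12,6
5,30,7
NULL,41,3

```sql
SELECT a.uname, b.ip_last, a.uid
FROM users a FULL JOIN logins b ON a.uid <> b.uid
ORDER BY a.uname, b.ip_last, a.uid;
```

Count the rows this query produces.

34

FULL OUTER JOIN keeps every row from both sides; unmatched rows get NULL for the other side's columns.
Matching on a.uid <> b.uid. A NULL in a compared column never satisfies the condition.
- a (uid=5) pairs with 3 row(s) of b.
- a (uid=6) pairs with 6 row(s) of b.
- a (uid=6) pairs with 6 row(s) of b.
- a (uid=2) pairs with 6 row(s) of b.
- a (uid=2) pairs with 6 row(s) of b.
- a (uid=4) pairs with 6 row(s) of b.
- 1 b row(s) had no a match → kept, a columns NULL.
Total: 33 matched + 1 padded = 34 rows.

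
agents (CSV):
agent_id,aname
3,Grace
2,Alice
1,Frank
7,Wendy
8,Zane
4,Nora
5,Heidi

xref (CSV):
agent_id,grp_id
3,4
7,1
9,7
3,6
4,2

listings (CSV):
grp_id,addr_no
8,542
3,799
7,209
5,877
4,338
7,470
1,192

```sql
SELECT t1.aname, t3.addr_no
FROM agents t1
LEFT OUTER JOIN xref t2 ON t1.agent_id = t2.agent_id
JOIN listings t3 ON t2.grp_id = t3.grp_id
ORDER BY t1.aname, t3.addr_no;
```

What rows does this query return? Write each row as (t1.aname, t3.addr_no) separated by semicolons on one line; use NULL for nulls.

Evaluate left to right. First `agents t1 LEFT JOIN xref t2` on agent_id: 8 row(s).
Then INNER JOIN `listings t3` on grp_id: keep only rows whose t2.grp_id appears in t3.

(Grace, 338); (Wendy, 192)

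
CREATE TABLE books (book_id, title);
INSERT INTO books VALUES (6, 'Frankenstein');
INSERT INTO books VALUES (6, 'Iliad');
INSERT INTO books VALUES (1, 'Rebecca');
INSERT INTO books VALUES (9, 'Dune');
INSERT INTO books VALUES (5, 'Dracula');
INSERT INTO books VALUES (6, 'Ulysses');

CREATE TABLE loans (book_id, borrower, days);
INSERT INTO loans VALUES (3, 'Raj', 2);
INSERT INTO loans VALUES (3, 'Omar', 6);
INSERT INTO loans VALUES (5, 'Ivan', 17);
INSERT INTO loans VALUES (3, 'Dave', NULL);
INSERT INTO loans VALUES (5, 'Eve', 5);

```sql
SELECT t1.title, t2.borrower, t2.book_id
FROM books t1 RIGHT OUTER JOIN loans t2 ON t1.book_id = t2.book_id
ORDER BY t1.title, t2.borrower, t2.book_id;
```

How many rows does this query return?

5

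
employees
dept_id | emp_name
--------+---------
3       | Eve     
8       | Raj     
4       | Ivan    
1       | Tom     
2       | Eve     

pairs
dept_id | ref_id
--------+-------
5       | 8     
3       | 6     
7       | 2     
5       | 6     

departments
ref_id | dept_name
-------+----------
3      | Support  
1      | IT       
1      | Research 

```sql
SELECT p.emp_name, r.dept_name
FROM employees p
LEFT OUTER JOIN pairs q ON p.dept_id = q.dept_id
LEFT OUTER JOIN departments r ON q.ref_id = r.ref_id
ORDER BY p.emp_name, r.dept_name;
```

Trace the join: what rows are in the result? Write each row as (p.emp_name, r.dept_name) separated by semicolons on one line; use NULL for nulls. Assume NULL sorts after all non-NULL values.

Joins associate left-to-right: employees LEFT JOIN pairs on dept_id gives 5 intermediate row(s).
Then LEFT JOIN `departments r` on ref_id: each of those 5 rows is kept; rows whose q.ref_id has no match in r get NULL for r's columns.

(Eve, NULL); (Eve, NULL); (Ivan, NULL); (Raj, NULL); (Tom, NULL)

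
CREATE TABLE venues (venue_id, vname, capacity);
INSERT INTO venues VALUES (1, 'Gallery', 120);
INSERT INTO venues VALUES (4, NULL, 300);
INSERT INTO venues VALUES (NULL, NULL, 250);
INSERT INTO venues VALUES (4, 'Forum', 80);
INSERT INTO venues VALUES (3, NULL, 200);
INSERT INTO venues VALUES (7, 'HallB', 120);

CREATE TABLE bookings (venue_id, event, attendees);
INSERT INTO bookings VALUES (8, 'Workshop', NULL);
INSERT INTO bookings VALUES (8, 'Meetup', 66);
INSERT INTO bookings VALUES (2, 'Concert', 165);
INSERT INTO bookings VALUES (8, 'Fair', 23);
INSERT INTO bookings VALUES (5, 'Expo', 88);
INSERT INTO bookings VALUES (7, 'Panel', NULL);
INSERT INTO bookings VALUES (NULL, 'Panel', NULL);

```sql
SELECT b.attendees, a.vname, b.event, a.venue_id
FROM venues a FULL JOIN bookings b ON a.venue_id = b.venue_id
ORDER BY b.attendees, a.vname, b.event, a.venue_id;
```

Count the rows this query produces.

FULL OUTER JOIN keeps every row from both sides; unmatched rows get NULL for the other side's columns.
Matching on a.venue_id = b.venue_id. A NULL in a compared column never satisfies the condition.
- venue_id=1: no b row matches, row kept with b columns NULL.
- venue_id=4: no b row matches, row kept with b columns NULL.
- venue_id=NULL: no b row matches, row kept with b columns NULL.
- venue_id=4: no b row matches, row kept with b columns NULL.
- venue_id=3: no b row matches, row kept with b columns NULL.
- venue_id=7: 1 matching b row(s), so 1 row(s) emitted.
- 6 row(s) from b found no a partner → padded with NULL.
Total: 1 matched + 11 padded = 12 rows.

12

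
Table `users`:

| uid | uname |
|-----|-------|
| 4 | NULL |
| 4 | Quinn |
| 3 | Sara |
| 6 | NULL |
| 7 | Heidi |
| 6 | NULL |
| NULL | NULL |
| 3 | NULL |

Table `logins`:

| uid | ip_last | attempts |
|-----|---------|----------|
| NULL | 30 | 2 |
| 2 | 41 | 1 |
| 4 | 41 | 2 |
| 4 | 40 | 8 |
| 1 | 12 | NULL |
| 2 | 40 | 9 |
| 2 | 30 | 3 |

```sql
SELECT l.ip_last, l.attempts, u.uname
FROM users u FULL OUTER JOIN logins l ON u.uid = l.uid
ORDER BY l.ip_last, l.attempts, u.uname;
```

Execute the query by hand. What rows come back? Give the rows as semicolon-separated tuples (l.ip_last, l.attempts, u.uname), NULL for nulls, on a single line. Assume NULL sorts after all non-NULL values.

(12, NULL, NULL); (30, 2, NULL); (30, 3, NULL); (40, 8, Quinn); (40, 8, NULL); (40, 9, NULL); (41, 1, NULL); (41, 2, Quinn); (41, 2, NULL); (NULL, NULL, Heidi); (NULL, NULL, Sara); (NULL, NULL, NULL); (NULL, NULL, NULL); (NULL, NULL, NULL); (NULL, NULL, NULL)

FULL OUTER JOIN keeps every row from both sides; unmatched rows get NULL for the other side's columns.
Matching on u.uid = l.uid. A NULL in a compared column never satisfies the condition.
Matched pairs: 4; unmatched u rows kept: 6; unmatched l rows kept: 5.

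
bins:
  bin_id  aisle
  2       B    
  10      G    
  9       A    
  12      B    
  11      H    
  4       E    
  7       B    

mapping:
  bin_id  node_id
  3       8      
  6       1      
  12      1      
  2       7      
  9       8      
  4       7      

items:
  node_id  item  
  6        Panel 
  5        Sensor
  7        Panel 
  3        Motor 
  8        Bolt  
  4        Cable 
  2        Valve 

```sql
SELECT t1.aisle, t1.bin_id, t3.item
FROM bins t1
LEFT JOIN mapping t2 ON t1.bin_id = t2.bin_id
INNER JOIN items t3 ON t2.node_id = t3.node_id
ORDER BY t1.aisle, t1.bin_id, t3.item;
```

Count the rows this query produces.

3

Evaluate left to right. First `bins t1 LEFT JOIN mapping t2` on bin_id: 7 row(s).
Then INNER JOIN `items t3` on node_id: keep only rows whose t2.node_id appears in t3.
Result: 3 row(s).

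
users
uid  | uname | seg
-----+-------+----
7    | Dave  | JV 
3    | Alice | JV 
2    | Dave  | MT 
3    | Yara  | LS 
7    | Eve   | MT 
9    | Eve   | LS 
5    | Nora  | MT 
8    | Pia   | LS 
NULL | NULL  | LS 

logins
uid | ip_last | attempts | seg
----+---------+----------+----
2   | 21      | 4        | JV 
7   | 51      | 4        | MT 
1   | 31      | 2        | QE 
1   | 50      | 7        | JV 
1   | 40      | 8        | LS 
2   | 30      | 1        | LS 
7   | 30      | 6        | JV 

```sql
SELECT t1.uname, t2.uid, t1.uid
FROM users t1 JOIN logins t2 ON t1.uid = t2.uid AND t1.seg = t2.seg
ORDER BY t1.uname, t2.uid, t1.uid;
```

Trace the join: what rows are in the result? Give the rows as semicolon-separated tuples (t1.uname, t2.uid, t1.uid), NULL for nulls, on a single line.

INNER JOIN keeps only pairs where the ON condition holds.
Matching on t1.uid = t2.uid AND t1.seg = t2.seg. A NULL in a compared column never satisfies the condition.
- t1 row (uid=7, seg=JV): matches 1 t2 row(s) → 1 output row(s).
- t1 row (uid=3, seg=JV): no match → dropped.
- t1 row (uid=2, seg=MT): no match → dropped.
- t1 row (uid=3, seg=LS): no match → dropped.
- t1 row (uid=7, seg=MT): matches 1 t2 row(s) → 1 output row(s).
- t1 row (uid=9, seg=LS): no match → dropped.
- t1 row (uid=5, seg=MT): no match → dropped.
- t1 row (uid=8, seg=LS): no match → dropped.
- t1 row (uid=NULL, seg=LS): no match → dropped.
After projecting and ordering:
t1.uname | t2.uid | t1.uid
Dave | 7 | 7
Eve | 7 | 7

(Dave, 7, 7); (Eve, 7, 7)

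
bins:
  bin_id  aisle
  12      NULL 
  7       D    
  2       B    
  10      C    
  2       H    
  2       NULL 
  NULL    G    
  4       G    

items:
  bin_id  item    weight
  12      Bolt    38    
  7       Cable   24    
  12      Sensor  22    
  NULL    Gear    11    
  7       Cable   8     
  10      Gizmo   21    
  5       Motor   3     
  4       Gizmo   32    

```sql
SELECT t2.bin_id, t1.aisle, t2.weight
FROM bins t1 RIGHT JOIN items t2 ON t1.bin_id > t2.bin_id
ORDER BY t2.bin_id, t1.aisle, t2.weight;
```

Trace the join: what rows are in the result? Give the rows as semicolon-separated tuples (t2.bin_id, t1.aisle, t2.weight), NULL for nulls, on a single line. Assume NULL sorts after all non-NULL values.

(4, C, 32); (4, D, 32); (4, NULL, 32); (5, C, 3); (5, D, 3); (5, NULL, 3); (7, C, 8); (7, C, 24); (7, NULL, 8); (7, NULL, 24); (10, NULL, 21); (12, NULL, 22); (12, NULL, 38); (NULL, NULL, 11)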